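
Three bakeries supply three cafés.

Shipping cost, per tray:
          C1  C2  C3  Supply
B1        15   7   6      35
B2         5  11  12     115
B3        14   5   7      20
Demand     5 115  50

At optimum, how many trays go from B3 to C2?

Solving gives:
  B1–C3: 35 trays
  B2–C1: 5 trays
  B2–C2: 95 trays
  B2–C3: 15 trays
  B3–C2: 20 trays
Total cost = 1560.
So B3→C2 carries 20 trays.

20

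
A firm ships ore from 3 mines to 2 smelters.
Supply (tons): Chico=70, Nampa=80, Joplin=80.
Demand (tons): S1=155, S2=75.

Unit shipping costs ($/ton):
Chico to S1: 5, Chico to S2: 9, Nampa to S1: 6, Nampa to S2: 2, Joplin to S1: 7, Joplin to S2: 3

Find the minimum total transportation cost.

A cheapest plan:
  Chico to S1: 70 × $5 = $350
  Nampa to S1: 80 × $6 = $480
  Joplin to S1: 5 × $7 = $35
  Joplin to S2: 75 × $3 = $225
Total = 350 + 480 + 35 + 225 = $1090.
(Supply check: Chico ships 70; Nampa ships 80; Joplin ships 80.)

1090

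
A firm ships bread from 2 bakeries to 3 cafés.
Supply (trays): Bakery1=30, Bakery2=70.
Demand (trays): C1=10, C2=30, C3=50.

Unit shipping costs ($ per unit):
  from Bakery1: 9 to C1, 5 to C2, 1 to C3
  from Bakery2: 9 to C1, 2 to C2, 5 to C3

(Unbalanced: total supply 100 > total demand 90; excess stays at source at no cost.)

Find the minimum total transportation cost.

280

One minimum-cost allocation:
  Bakery1→C3: 30 × $1 = $30
  Bakery2→C1: 10 × $9 = $90
  Bakery2→C2: 30 × $2 = $60
  Bakery2→C3: 20 × $5 = $100
Total = 30 + 90 + 60 + 100 = $280.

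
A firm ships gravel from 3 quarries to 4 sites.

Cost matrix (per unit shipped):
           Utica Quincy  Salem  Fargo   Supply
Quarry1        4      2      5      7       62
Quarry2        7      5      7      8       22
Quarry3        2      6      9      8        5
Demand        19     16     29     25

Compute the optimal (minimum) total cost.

Optimal allocation:
  Quarry1→Utica: 14 × 4 = 56
  Quarry1→Quincy: 16 × 2 = 32
  Quarry1→Salem: 29 × 5 = 145
  Quarry1→Fargo: 3 × 7 = 21
  Quarry2→Fargo: 22 × 8 = 176
  Quarry3→Utica: 5 × 2 = 10
Total = 56 + 32 + 145 + 21 + 176 + 10 = 440.

440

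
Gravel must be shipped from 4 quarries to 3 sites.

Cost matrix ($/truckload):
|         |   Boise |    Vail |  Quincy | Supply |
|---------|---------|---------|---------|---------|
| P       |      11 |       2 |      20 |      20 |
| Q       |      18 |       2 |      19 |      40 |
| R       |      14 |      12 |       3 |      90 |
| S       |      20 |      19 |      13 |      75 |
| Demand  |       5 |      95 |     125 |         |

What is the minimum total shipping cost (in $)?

A cheapest plan:
  P–Vail: 20 × $2 = $40
  Q–Vail: 40 × $2 = $80
  R–Quincy: 90 × $3 = $270
  S–Boise: 5 × $20 = $100
  S–Vail: 35 × $19 = $665
  S–Quincy: 35 × $13 = $455
Total = 40 + 80 + 270 + 100 + 665 + 455 = $1610.
(Supply check: P ships 20; Q ships 40; R ships 90; S ships 75.)

1610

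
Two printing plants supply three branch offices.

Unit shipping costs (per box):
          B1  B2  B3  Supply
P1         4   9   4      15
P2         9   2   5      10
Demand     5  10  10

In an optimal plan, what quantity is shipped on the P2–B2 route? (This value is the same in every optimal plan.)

10

The minimum-cost plan:
  P1→B1: 5 × 4 = 20
  P1→B3: 10 × 4 = 40
  P2→B2: 10 × 2 = 20
Total cost = 80.
So P2→B2 carries 10 boxes.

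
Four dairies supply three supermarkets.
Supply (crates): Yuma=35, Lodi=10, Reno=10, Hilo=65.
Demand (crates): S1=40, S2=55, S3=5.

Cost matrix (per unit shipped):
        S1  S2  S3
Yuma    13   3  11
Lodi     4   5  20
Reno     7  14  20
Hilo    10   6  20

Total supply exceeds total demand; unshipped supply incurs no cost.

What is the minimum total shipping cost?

One minimum-cost allocation:
  Yuma to S2: 30 × 3 = 90
  Yuma to S3: 5 × 11 = 55
  Lodi to S1: 10 × 4 = 40
  Reno to S1: 10 × 7 = 70
  Hilo to S1: 20 × 10 = 200
  Hilo to S2: 25 × 6 = 150
Total = 90 + 55 + 40 + 70 + 200 + 150 = 605.
(Supply check: Yuma ships 35; Lodi ships 10; Reno ships 10; Hilo ships 45.)

605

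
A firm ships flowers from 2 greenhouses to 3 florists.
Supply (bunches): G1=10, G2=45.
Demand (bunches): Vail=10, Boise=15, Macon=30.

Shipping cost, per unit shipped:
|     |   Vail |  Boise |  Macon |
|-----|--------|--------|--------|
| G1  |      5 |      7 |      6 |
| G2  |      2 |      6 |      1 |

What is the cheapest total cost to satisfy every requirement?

150

One minimum-cost allocation:
  G1 to Boise: 10 × 7 = 70
  G2 to Vail: 10 × 2 = 20
  G2 to Boise: 5 × 6 = 30
  G2 to Macon: 30 × 1 = 30
Total = 70 + 20 + 30 + 30 = 150.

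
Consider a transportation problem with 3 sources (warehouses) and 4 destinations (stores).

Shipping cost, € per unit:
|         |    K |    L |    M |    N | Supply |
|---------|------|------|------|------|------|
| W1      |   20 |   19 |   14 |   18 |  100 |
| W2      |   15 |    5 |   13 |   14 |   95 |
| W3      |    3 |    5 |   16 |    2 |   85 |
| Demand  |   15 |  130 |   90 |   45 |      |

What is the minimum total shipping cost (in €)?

2185

A cheapest plan:
  W1 to L: 10 × €19 = €190
  W1 to M: 90 × €14 = €1260
  W2 to L: 95 × €5 = €475
  W3 to K: 15 × €3 = €45
  W3 to L: 25 × €5 = €125
  W3 to N: 45 × €2 = €90
Total = 190 + 1260 + 475 + 45 + 125 + 90 = €2185.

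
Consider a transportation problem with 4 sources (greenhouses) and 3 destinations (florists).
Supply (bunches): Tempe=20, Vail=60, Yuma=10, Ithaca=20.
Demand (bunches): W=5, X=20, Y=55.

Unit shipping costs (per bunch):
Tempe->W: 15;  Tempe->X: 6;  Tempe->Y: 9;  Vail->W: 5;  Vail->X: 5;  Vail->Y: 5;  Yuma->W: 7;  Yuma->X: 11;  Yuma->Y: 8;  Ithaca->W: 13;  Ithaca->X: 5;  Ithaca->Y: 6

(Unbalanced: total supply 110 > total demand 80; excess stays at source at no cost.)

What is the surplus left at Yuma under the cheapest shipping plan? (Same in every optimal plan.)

10

An optimal plan:
  Vail→W: 5 bunches
  Vail→Y: 55 bunches
  Ithaca→X: 20 bunches
Total cost = 400.
Yuma ships 0 of its 10, leaving 10.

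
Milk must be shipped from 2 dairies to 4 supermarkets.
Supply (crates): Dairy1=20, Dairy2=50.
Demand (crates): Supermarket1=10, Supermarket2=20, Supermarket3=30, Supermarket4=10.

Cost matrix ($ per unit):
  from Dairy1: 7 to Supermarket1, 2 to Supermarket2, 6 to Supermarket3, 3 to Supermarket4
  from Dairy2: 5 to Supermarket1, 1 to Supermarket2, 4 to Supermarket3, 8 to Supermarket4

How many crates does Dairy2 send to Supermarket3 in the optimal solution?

30

Optimal shipments:
  Dairy1→Supermarket2: 10 × $2 = $20
  Dairy1→Supermarket4: 10 × $3 = $30
  Dairy2→Supermarket1: 10 × $5 = $50
  Dairy2→Supermarket2: 10 × $1 = $10
  Dairy2→Supermarket3: 30 × $4 = $120
Total cost = $230.
So Dairy2→Supermarket3 carries 30 crates.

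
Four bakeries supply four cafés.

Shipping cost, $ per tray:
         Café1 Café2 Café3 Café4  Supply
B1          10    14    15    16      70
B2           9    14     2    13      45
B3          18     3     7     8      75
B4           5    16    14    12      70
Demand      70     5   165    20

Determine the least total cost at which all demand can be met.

One minimum-cost allocation:
  B1 to Café3: 50 × $15 = $750
  B1 to Café4: 20 × $16 = $320
  B2 to Café3: 45 × $2 = $90
  B3 to Café2: 5 × $3 = $15
  B3 to Café3: 70 × $7 = $490
  B4 to Café1: 70 × $5 = $350
Total = 750 + 320 + 90 + 15 + 490 + 350 = $2015.

2015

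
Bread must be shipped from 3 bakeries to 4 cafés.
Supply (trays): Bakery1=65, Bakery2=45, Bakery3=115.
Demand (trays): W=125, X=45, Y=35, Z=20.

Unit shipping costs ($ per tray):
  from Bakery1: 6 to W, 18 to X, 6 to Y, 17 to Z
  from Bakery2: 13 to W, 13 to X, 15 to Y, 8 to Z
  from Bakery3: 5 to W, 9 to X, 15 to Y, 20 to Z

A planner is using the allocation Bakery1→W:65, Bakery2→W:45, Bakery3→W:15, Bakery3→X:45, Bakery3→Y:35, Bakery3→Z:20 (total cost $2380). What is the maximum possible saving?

850

Current plan cost = 65·6 + 45·13 + 15·5 + 45·9 + 35·15 + 20·20 = $2380.
Optimal plan:
  Bakery1→W: 30 × $6 = $180
  Bakery1→Y: 35 × $6 = $210
  Bakery2→X: 25 × $13 = $325
  Bakery2→Z: 20 × $8 = $160
  Bakery3→W: 95 × $5 = $475
  Bakery3→X: 20 × $9 = $180
Optimal cost = $1530.
Saving = 2380 − 1530 = $850.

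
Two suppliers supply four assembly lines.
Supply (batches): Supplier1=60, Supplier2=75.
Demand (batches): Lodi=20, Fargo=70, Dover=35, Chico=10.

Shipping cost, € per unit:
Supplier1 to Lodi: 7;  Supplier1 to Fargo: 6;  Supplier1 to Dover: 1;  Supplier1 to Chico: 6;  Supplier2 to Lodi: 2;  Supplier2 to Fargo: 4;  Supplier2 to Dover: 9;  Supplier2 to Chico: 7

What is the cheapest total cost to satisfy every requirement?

Optimal allocation:
  Supplier1 to Fargo: 15 × €6 = €90
  Supplier1 to Dover: 35 × €1 = €35
  Supplier1 to Chico: 10 × €6 = €60
  Supplier2 to Lodi: 20 × €2 = €40
  Supplier2 to Fargo: 55 × €4 = €220
Total = 90 + 35 + 60 + 40 + 220 = €445.

445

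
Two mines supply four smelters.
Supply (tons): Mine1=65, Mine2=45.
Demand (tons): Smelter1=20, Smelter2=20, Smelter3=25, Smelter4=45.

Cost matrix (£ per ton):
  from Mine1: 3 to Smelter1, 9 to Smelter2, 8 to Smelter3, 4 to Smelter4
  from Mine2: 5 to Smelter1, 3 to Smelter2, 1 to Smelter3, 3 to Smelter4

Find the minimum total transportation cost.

A cheapest plan:
  Mine1→Smelter1: 20 tons
  Mine1→Smelter4: 45 tons
  Mine2→Smelter2: 20 tons
  Mine2→Smelter3: 25 tons
Total cost = £325.

325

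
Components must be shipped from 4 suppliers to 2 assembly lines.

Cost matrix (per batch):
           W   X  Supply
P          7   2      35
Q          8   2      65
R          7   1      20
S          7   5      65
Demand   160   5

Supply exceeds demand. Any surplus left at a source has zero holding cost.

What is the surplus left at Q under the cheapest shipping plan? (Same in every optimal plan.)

Minimum-cost shipments:
  P to W: 35 batches
  Q to W: 40 batches
  Q to X: 5 batches
  R to W: 20 batches
  S to W: 65 batches
Total cost = 1170.
Q ships 45 of its 65, leaving 20.

20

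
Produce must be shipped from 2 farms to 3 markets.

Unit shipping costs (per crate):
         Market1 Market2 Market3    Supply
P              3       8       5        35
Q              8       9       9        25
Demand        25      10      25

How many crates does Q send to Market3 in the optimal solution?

Optimal shipments:
  P→Market1: 25 × 3 = 75
  P→Market3: 10 × 5 = 50
  Q→Market2: 10 × 9 = 90
  Q→Market3: 15 × 9 = 135
Total cost = 350.
So Q→Market3 carries 15 crates.

15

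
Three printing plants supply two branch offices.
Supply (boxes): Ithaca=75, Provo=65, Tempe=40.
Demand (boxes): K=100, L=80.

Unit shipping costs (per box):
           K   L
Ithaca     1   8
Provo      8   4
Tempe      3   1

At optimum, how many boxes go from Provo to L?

65

Optimal shipments:
  Ithaca to K: 75 × 1 = 75
  Provo to L: 65 × 4 = 260
  Tempe to K: 25 × 3 = 75
  Tempe to L: 15 × 1 = 15
Total cost = 425.
So Provo→L carries 65 boxes.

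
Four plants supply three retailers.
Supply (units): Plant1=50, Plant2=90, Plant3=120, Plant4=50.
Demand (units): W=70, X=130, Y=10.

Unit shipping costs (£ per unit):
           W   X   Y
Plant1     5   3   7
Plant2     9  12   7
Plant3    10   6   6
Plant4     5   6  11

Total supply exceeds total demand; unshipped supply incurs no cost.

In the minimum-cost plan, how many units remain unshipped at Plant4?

0

Minimum-cost shipments:
  Plant1 to W: 20 × £5 = £100
  Plant1 to X: 30 × £3 = £90
  Plant3 to X: 100 × £6 = £600
  Plant3 to Y: 10 × £6 = £60
  Plant4 to W: 50 × £5 = £250
Total cost = £1100.
Plant4 ships 50 of its 50, leaving 0.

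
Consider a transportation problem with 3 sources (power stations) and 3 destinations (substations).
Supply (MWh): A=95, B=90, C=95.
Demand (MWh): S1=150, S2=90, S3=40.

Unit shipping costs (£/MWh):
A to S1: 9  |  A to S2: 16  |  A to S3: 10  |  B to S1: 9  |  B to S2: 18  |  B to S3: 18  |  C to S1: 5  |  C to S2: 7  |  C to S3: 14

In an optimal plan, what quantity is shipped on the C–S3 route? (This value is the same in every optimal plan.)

Optimal shipments:
  A to S1: 55 × £9 = £495
  A to S3: 40 × £10 = £400
  B to S1: 90 × £9 = £810
  C to S1: 5 × £5 = £25
  C to S2: 90 × £7 = £630
Total cost = £2360.
The route C→S3 is not used.

0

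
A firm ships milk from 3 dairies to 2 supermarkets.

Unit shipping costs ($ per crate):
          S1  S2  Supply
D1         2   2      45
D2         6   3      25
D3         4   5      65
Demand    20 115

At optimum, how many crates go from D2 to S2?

Optimal shipments:
  D1 to S2: 45 × $2 = $90
  D2 to S2: 25 × $3 = $75
  D3 to S1: 20 × $4 = $80
  D3 to S2: 45 × $5 = $225
Total cost = $470.
So D2→S2 carries 25 crates.

25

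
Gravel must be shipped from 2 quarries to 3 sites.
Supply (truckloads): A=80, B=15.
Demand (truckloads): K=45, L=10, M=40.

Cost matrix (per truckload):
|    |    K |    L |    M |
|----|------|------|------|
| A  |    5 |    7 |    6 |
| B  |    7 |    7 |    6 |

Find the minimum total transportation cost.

535

Optimal allocation:
  A->K: 45 × 5 = 225
  A->L: 10 × 7 = 70
  A->M: 25 × 6 = 150
  B->M: 15 × 6 = 90
Total = 225 + 70 + 150 + 90 = 535.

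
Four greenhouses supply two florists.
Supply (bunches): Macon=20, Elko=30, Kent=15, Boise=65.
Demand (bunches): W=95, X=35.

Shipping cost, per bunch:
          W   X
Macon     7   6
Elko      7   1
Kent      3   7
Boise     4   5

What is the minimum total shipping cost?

470

One minimum-cost allocation:
  Macon–W: 15 × 7 = 105
  Macon–X: 5 × 6 = 30
  Elko–X: 30 × 1 = 30
  Kent–W: 15 × 3 = 45
  Boise–W: 65 × 4 = 260
Total = 105 + 30 + 30 + 45 + 260 = 470.
(Supply check: Macon ships 20; Elko ships 30; Kent ships 15; Boise ships 65.)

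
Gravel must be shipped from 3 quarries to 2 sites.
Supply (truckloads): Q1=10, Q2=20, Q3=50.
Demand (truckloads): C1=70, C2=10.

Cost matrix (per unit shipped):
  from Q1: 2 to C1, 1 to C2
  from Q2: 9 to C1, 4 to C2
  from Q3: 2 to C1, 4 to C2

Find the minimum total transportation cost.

Optimal allocation:
  Q1–C1: 10 × 2 = 20
  Q2–C1: 10 × 9 = 90
  Q2–C2: 10 × 4 = 40
  Q3–C1: 50 × 2 = 100
Total = 20 + 90 + 40 + 100 = 250.
(Supply check: Q1 ships 10; Q2 ships 20; Q3 ships 50.)

250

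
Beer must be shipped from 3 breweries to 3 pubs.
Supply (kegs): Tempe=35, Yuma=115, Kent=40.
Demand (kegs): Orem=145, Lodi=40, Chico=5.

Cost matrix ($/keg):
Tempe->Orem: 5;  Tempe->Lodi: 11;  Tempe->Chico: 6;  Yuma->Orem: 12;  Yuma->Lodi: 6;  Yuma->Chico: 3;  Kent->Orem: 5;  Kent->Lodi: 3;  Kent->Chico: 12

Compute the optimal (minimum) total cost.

An optimal shipping plan:
  Tempe->Orem: 35 kegs
  Yuma->Orem: 70 kegs
  Yuma->Lodi: 40 kegs
  Yuma->Chico: 5 kegs
  Kent->Orem: 40 kegs
Total cost = $1470.
(Supply check: Tempe ships 35; Yuma ships 115; Kent ships 40.)

1470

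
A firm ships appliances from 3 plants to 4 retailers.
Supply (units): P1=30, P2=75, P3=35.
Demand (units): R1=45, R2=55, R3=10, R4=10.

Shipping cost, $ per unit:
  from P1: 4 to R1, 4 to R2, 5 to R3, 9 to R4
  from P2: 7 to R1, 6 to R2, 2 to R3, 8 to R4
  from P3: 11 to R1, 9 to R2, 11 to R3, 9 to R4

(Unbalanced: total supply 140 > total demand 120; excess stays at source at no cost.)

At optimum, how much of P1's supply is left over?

Minimum-cost shipments:
  P1->R1: 30 × $4 = $120
  P2->R1: 15 × $7 = $105
  P2->R2: 50 × $6 = $300
  P2->R3: 10 × $2 = $20
  P3->R2: 5 × $9 = $45
  P3->R4: 10 × $9 = $90
Total cost = $680.
P1 ships 30 of its 30, leaving 0.

0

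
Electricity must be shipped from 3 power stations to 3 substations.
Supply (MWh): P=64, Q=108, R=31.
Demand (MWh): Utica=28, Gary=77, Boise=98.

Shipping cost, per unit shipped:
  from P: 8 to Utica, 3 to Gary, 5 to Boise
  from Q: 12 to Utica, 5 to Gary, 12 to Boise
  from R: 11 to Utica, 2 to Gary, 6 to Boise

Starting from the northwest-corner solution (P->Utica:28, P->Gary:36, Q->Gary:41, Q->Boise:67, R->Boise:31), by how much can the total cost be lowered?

264

Current plan cost = 28·8 + 36·3 + 41·5 + 67·12 + 31·6 = 1527.
Optimal plan:
  P–Boise: 64 × 5 = 320
  Q–Utica: 28 × 12 = 336
  Q–Gary: 77 × 5 = 385
  Q–Boise: 3 × 12 = 36
  R–Boise: 31 × 6 = 186
Optimal cost = 1263.
Saving = 1527 − 1263 = 264.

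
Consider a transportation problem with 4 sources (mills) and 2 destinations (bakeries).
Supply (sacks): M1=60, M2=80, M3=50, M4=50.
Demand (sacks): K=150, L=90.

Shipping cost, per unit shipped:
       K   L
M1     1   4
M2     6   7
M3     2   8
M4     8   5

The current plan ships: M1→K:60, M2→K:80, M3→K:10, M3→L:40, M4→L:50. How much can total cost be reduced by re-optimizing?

200

Current plan cost = 60·1 + 80·6 + 10·2 + 40·8 + 50·5 = 1130.
Optimal plan:
  M1–K: 60 × 1 = 60
  M2–K: 40 × 6 = 240
  M2–L: 40 × 7 = 280
  M3–K: 50 × 2 = 100
  M4–L: 50 × 5 = 250
Optimal cost = 930.
Saving = 1130 − 930 = 200.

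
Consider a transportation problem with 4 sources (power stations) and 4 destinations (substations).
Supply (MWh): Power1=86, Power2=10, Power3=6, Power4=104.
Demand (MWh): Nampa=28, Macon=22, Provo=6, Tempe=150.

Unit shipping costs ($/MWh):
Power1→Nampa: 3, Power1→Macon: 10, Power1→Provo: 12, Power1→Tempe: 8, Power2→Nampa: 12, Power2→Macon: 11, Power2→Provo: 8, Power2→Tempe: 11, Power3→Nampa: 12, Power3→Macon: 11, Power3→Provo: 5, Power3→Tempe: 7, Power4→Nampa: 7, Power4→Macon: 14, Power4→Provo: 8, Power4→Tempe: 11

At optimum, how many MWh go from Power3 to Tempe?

6

Solving gives:
  Power1 to Nampa: 28 MWh
  Power1 to Macon: 12 MWh
  Power1 to Tempe: 46 MWh
  Power2 to Macon: 10 MWh
  Power3 to Tempe: 6 MWh
  Power4 to Provo: 6 MWh
  Power4 to Tempe: 98 MWh
Total cost = $1850.
So Power3→Tempe carries 6 MWh.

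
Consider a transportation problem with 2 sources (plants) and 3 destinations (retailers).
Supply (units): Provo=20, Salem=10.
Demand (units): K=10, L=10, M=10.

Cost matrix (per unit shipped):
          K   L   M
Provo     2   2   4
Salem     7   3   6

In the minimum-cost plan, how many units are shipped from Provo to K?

Solving gives:
  Provo→K: 10 × 2 = 20
  Provo→M: 10 × 4 = 40
  Salem→L: 10 × 3 = 30
Total cost = 90.
So Provo→K carries 10 units.

10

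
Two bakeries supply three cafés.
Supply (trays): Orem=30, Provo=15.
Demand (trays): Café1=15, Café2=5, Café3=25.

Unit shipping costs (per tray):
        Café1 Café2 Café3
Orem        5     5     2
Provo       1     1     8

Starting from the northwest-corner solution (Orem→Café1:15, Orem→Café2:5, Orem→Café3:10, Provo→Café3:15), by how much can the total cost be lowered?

Current plan cost = 15·5 + 5·5 + 10·2 + 15·8 = 240.
Optimal plan:
  Orem→Café1: 5 × 5 = 25
  Orem→Café3: 25 × 2 = 50
  Provo→Café1: 10 × 1 = 10
  Provo→Café2: 5 × 1 = 5
Optimal cost = 90.
Saving = 240 − 90 = 150.

150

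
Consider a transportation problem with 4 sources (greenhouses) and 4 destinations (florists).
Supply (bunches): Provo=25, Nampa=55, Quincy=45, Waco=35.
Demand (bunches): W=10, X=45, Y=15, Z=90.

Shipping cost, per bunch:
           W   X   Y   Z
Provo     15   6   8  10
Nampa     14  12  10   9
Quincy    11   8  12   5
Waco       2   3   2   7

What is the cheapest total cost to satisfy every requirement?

970

A cheapest plan:
  Provo to X: 25 × 6 = 150
  Nampa to Y: 10 × 10 = 100
  Nampa to Z: 45 × 9 = 405
  Quincy to Z: 45 × 5 = 225
  Waco to W: 10 × 2 = 20
  Waco to X: 20 × 3 = 60
  Waco to Y: 5 × 2 = 10
Total = 150 + 100 + 405 + 225 + 20 + 60 + 10 = 970.
(Supply check: Provo ships 25; Nampa ships 55; Quincy ships 45; Waco ships 35.)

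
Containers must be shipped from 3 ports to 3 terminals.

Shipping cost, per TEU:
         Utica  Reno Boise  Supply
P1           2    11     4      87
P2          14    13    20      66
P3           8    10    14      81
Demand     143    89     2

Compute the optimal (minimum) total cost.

An optimal shipping plan:
  P1 to Utica: 85 × 2 = 170
  P1 to Boise: 2 × 4 = 8
  P2 to Reno: 66 × 13 = 858
  P3 to Utica: 58 × 8 = 464
  P3 to Reno: 23 × 10 = 230
Total = 170 + 8 + 858 + 464 + 230 = 1730.
(Supply check: P1 ships 87; P2 ships 66; P3 ships 81.)

1730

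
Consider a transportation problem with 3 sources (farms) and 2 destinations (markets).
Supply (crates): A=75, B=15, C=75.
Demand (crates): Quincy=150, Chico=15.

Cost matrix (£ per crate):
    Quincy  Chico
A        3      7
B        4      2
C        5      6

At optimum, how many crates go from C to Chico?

Solving gives:
  A to Quincy: 75 × £3 = £225
  B to Chico: 15 × £2 = £30
  C to Quincy: 75 × £5 = £375
Total cost = £630.
The route C→Chico is not used.

0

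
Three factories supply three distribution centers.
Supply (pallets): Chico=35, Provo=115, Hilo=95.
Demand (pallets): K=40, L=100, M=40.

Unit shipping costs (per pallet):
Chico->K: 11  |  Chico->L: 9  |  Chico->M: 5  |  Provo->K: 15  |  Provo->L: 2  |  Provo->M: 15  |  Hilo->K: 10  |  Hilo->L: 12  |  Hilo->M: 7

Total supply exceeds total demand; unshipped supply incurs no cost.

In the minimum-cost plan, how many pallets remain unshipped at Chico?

Minimum-cost shipments:
  Chico->M: 35 × 5 = 175
  Provo->L: 100 × 2 = 200
  Hilo->K: 40 × 10 = 400
  Hilo->M: 5 × 7 = 35
Total cost = 810.
Chico ships 35 of its 35, leaving 0.

0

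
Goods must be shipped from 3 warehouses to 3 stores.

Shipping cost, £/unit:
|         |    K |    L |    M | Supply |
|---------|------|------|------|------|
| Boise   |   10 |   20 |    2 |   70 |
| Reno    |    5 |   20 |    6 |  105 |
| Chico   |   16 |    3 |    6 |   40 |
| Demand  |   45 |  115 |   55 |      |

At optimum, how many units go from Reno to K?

45

Optimal shipments:
  Boise→L: 15 × £20 = £300
  Boise→M: 55 × £2 = £110
  Reno→K: 45 × £5 = £225
  Reno→L: 60 × £20 = £1200
  Chico→L: 40 × £3 = £120
Total cost = £1955.
So Reno→K carries 45 units.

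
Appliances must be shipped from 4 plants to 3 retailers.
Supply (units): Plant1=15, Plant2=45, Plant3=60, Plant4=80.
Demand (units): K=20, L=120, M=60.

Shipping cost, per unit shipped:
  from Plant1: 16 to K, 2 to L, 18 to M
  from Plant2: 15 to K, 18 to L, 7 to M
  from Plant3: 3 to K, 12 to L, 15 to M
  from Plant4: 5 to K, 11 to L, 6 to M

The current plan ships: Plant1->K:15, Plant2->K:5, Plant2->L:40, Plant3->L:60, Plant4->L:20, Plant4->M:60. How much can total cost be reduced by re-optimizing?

Current plan cost = 15·16 + 5·15 + 40·18 + 60·12 + 20·11 + 60·6 = 2335.
Optimal plan:
  Plant1->L: 15 × 2 = 30
  Plant2->M: 45 × 7 = 315
  Plant3->K: 20 × 3 = 60
  Plant3->L: 40 × 12 = 480
  Plant4->L: 65 × 11 = 715
  Plant4->M: 15 × 6 = 90
Optimal cost = 1690.
Saving = 2335 − 1690 = 645.

645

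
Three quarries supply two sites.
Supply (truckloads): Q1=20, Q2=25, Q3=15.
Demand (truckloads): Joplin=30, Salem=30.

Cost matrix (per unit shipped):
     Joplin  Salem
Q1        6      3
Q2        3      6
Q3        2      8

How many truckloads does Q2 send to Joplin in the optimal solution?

15

The minimum-cost plan:
  Q1 to Salem: 20 × 3 = 60
  Q2 to Joplin: 15 × 3 = 45
  Q2 to Salem: 10 × 6 = 60
  Q3 to Joplin: 15 × 2 = 30
Total cost = 195.
So Q2→Joplin carries 15 truckloads.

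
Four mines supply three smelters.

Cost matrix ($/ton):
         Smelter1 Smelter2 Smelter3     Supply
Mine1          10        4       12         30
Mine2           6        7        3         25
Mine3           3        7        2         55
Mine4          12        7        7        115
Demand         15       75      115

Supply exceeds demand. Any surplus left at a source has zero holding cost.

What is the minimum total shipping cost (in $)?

985

One minimum-cost allocation:
  Mine1 to Smelter2: 30 × $4 = $120
  Mine2 to Smelter3: 25 × $3 = $75
  Mine3 to Smelter1: 15 × $3 = $45
  Mine3 to Smelter3: 40 × $2 = $80
  Mine4 to Smelter2: 45 × $7 = $315
  Mine4 to Smelter3: 50 × $7 = $350
Total = 120 + 75 + 45 + 80 + 315 + 350 = $985.
(Supply check: Mine1 ships 30; Mine2 ships 25; Mine3 ships 55; Mine4 ships 95.)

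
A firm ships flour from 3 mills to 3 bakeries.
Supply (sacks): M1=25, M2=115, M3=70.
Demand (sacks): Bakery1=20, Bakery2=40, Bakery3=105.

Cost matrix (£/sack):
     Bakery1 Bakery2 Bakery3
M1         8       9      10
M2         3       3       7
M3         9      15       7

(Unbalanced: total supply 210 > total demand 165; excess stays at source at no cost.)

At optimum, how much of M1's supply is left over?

Minimum-cost shipments:
  M2–Bakery1: 20 × £3 = £60
  M2–Bakery2: 40 × £3 = £120
  M2–Bakery3: 55 × £7 = £385
  M3–Bakery3: 50 × £7 = £350
Total cost = £915.
M1 ships 0 of its 25, leaving 25.

25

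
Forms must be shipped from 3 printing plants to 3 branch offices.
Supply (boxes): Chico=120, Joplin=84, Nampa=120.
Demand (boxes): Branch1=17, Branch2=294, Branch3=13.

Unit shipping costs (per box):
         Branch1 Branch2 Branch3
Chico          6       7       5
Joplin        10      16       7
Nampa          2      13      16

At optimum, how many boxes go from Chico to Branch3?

Optimal shipments:
  Chico to Branch2: 120 × 7 = 840
  Joplin to Branch2: 71 × 16 = 1136
  Joplin to Branch3: 13 × 7 = 91
  Nampa to Branch1: 17 × 2 = 34
  Nampa to Branch2: 103 × 13 = 1339
Total cost = 3440.
The route Chico→Branch3 is not used.

0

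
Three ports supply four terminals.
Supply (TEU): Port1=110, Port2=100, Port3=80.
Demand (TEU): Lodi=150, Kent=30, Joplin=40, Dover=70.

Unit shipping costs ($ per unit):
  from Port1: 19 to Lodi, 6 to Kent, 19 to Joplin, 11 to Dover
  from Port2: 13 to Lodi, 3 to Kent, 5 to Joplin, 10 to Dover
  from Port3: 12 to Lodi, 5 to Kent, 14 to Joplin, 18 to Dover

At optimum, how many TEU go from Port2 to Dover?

0

Optimal shipments:
  Port1->Lodi: 10 × $19 = $190
  Port1->Kent: 30 × $6 = $180
  Port1->Dover: 70 × $11 = $770
  Port2->Lodi: 60 × $13 = $780
  Port2->Joplin: 40 × $5 = $200
  Port3->Lodi: 80 × $12 = $960
Total cost = $3080.
The route Port2→Dover is not used.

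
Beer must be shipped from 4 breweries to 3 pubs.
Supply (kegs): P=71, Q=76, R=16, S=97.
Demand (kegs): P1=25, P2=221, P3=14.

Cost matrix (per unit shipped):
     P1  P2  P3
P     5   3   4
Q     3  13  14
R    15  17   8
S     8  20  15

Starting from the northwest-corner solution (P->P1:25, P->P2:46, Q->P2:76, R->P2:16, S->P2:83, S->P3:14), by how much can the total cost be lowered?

406

Current plan cost = 25·5 + 46·3 + 76·13 + 16·17 + 83·20 + 14·15 = 3393.
Optimal plan:
  P->P2: 71 kegs
  Q->P2: 76 kegs
  R->P2: 2 kegs
  R->P3: 14 kegs
  S->P1: 25 kegs
  S->P2: 72 kegs
Optimal cost = 2987.
Saving = 3393 − 2987 = 406.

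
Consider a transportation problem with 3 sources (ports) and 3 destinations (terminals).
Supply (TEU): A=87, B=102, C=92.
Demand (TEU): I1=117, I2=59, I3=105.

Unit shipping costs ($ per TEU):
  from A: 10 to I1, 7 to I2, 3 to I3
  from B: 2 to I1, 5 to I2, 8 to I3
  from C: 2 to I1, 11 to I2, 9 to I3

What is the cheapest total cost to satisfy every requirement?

An optimal shipping plan:
  A→I3: 87 TEU
  B→I1: 25 TEU
  B→I2: 59 TEU
  B→I3: 18 TEU
  C→I1: 92 TEU
Total cost = $934.
(Supply check: A ships 87; B ships 102; C ships 92.)

934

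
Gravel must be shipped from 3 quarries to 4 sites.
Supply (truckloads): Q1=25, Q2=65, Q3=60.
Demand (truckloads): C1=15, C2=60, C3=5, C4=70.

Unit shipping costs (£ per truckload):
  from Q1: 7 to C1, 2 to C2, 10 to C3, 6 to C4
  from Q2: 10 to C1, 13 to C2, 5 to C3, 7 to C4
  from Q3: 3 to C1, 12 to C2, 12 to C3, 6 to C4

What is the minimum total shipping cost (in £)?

1020

One minimum-cost allocation:
  Q1–C2: 25 × £2 = £50
  Q2–C2: 35 × £13 = £455
  Q2–C3: 5 × £5 = £25
  Q2–C4: 25 × £7 = £175
  Q3–C1: 15 × £3 = £45
  Q3–C4: 45 × £6 = £270
Total = 50 + 455 + 25 + 175 + 45 + 270 = £1020.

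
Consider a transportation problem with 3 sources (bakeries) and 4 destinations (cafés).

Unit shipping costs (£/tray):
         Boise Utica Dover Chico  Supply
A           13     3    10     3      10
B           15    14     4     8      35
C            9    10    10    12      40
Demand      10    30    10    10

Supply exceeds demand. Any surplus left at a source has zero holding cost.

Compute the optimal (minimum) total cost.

440

An optimal shipping plan:
  A to Utica: 10 trays
  B to Dover: 10 trays
  B to Chico: 10 trays
  C to Boise: 10 trays
  C to Utica: 20 trays
Total cost = £440.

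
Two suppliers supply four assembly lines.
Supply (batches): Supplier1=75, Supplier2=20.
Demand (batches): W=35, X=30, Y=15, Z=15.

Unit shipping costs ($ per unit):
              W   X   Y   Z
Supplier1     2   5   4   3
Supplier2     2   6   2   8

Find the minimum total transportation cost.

295

One minimum-cost allocation:
  Supplier1 to W: 30 × $2 = $60
  Supplier1 to X: 30 × $5 = $150
  Supplier1 to Z: 15 × $3 = $45
  Supplier2 to W: 5 × $2 = $10
  Supplier2 to Y: 15 × $2 = $30
Total = 60 + 150 + 45 + 10 + 30 = $295.
(Supply check: Supplier1 ships 75; Supplier2 ships 20.)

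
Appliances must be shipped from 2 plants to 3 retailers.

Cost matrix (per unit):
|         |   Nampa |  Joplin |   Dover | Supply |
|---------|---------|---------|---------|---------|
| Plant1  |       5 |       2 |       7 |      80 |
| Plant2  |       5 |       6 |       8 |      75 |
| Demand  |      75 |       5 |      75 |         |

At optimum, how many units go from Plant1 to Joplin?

5

The minimum-cost plan:
  Plant1 to Joplin: 5 × 2 = 10
  Plant1 to Dover: 75 × 7 = 525
  Plant2 to Nampa: 75 × 5 = 375
Total cost = 910.
So Plant1→Joplin carries 5 units.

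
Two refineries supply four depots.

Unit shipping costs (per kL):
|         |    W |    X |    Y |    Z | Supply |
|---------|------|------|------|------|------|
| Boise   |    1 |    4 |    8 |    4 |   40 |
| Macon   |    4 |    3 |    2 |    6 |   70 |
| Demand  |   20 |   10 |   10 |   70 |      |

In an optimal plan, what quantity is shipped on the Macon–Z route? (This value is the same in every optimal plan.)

50

Solving gives:
  Boise to W: 20 kL
  Boise to Z: 20 kL
  Macon to X: 10 kL
  Macon to Y: 10 kL
  Macon to Z: 50 kL
Total cost = 450.
So Macon→Z carries 50 kL.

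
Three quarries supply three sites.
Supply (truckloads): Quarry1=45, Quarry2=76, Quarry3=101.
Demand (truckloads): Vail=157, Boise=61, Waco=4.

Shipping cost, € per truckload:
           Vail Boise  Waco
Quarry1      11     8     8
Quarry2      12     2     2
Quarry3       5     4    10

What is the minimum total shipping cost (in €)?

1262

A cheapest plan:
  Quarry1 to Vail: 45 × €11 = €495
  Quarry2 to Vail: 11 × €12 = €132
  Quarry2 to Boise: 61 × €2 = €122
  Quarry2 to Waco: 4 × €2 = €8
  Quarry3 to Vail: 101 × €5 = €505
Total = 495 + 132 + 122 + 8 + 505 = €1262.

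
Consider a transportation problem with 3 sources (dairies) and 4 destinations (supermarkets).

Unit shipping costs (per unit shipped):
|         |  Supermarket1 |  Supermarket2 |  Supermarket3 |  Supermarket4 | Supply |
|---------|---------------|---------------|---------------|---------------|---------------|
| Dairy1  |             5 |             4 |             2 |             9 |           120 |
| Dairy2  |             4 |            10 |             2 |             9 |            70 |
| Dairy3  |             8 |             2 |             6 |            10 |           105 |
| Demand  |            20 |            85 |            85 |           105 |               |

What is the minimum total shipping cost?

Optimal allocation:
  Dairy1–Supermarket3: 35 × 2 = 70
  Dairy1–Supermarket4: 85 × 9 = 765
  Dairy2–Supermarket1: 20 × 4 = 80
  Dairy2–Supermarket3: 50 × 2 = 100
  Dairy3–Supermarket2: 85 × 2 = 170
  Dairy3–Supermarket4: 20 × 10 = 200
Total = 70 + 765 + 80 + 100 + 170 + 200 = 1385.
(Supply check: Dairy1 ships 120; Dairy2 ships 70; Dairy3 ships 105.)

1385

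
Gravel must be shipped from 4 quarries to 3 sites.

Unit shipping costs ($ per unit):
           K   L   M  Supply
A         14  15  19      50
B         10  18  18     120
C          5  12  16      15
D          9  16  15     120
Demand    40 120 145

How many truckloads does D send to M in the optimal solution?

Solving gives:
  A to L: 50 × $15 = $750
  B to K: 40 × $10 = $400
  B to L: 55 × $18 = $990
  B to M: 25 × $18 = $450
  C to L: 15 × $12 = $180
  D to M: 120 × $15 = $1800
Total cost = $4570.
So D→M carries 120 truckloads.

120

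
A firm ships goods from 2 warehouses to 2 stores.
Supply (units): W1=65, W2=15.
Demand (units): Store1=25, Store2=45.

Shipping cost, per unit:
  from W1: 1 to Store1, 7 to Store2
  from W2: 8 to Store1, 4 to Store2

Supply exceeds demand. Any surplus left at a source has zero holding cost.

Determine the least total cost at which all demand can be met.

A cheapest plan:
  W1->Store1: 25 × 1 = 25
  W1->Store2: 30 × 7 = 210
  W2->Store2: 15 × 4 = 60
Total = 25 + 210 + 60 = 295.

295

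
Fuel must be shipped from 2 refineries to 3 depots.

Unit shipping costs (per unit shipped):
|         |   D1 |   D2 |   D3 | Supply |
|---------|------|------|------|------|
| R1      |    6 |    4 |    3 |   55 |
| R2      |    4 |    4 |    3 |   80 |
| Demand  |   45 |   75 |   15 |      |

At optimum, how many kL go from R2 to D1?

45

Optimal shipments:
  R1 to D2: 55 × 4 = 220
  R2 to D1: 45 × 4 = 180
  R2 to D2: 20 × 4 = 80
  R2 to D3: 15 × 3 = 45
Total cost = 525.
So R2→D1 carries 45 kL.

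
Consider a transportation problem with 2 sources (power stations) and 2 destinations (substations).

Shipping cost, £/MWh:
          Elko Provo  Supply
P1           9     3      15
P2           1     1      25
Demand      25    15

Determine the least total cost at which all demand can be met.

70

A cheapest plan:
  P1→Provo: 15 × £3 = £45
  P2→Elko: 25 × £1 = £25
Total = 45 + 25 = £70.
(Supply check: P1 ships 15; P2 ships 25.)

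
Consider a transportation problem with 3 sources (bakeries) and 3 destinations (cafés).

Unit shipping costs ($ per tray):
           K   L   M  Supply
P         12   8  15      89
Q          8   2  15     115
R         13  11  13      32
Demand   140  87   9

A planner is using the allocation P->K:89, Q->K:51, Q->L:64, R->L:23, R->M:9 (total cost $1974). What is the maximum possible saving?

92

Current plan cost = 89·12 + 51·8 + 64·2 + 23·11 + 9·13 = $1974.
Optimal plan:
  P to K: 89 × $12 = $1068
  Q to K: 28 × $8 = $224
  Q to L: 87 × $2 = $174
  R to K: 23 × $13 = $299
  R to M: 9 × $13 = $117
Optimal cost = $1882.
Saving = 1974 − 1882 = $92.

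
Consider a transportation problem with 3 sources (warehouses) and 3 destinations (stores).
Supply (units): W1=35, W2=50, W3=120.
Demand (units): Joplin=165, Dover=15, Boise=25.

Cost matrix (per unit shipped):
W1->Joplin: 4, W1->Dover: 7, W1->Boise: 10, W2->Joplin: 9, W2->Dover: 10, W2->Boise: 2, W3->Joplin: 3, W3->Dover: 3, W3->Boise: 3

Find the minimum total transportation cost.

775

One minimum-cost allocation:
  W1 to Joplin: 35 units
  W2 to Joplin: 25 units
  W2 to Boise: 25 units
  W3 to Joplin: 105 units
  W3 to Dover: 15 units
Total cost = 775.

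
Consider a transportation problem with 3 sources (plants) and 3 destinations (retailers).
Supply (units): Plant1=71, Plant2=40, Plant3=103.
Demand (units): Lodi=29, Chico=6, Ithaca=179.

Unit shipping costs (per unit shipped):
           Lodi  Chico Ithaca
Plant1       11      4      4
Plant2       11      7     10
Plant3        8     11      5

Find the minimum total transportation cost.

1210

A cheapest plan:
  Plant1→Ithaca: 71 units
  Plant2→Lodi: 29 units
  Plant2→Chico: 6 units
  Plant2→Ithaca: 5 units
  Plant3→Ithaca: 103 units
Total cost = 1210.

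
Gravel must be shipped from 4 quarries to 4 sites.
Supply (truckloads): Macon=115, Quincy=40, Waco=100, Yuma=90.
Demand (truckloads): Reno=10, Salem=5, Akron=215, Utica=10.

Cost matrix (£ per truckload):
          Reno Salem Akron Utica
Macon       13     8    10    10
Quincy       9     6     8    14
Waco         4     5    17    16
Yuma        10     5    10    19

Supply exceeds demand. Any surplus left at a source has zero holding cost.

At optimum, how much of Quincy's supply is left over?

An optimal plan:
  Macon–Akron: 85 truckloads
  Macon–Utica: 10 truckloads
  Quincy–Akron: 40 truckloads
  Waco–Reno: 10 truckloads
  Waco–Salem: 5 truckloads
  Yuma–Akron: 90 truckloads
Total cost = £2235.
Quincy ships 40 of its 40, leaving 0.

0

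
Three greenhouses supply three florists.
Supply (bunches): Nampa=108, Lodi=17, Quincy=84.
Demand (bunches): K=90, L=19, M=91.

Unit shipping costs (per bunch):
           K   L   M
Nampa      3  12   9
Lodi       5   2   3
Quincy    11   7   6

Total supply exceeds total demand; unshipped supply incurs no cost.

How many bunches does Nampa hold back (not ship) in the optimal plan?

Minimum-cost shipments:
  Nampa to K: 90 × 3 = 270
  Nampa to M: 9 × 9 = 81
  Lodi to L: 17 × 2 = 34
  Quincy to L: 2 × 7 = 14
  Quincy to M: 82 × 6 = 492
Total cost = 891.
Nampa ships 99 of its 108, leaving 9.

9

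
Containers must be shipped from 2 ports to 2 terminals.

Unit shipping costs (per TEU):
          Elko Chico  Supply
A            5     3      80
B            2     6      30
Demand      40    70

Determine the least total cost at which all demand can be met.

Optimal allocation:
  A–Elko: 10 × 5 = 50
  A–Chico: 70 × 3 = 210
  B–Elko: 30 × 2 = 60
Total = 50 + 210 + 60 = 320.

320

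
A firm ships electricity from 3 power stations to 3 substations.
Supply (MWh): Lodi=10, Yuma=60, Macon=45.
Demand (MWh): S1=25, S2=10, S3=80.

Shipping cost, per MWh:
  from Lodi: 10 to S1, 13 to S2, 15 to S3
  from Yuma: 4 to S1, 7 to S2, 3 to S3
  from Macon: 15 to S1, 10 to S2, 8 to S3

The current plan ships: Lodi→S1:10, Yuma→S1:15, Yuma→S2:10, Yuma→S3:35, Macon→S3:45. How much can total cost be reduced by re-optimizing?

20

Current plan cost = 10·10 + 15·4 + 10·7 + 35·3 + 45·8 = 695.
Optimal plan:
  Lodi to S1: 10 × 10 = 100
  Yuma to S1: 15 × 4 = 60
  Yuma to S3: 45 × 3 = 135
  Macon to S2: 10 × 10 = 100
  Macon to S3: 35 × 8 = 280
Optimal cost = 675.
Saving = 695 − 675 = 20.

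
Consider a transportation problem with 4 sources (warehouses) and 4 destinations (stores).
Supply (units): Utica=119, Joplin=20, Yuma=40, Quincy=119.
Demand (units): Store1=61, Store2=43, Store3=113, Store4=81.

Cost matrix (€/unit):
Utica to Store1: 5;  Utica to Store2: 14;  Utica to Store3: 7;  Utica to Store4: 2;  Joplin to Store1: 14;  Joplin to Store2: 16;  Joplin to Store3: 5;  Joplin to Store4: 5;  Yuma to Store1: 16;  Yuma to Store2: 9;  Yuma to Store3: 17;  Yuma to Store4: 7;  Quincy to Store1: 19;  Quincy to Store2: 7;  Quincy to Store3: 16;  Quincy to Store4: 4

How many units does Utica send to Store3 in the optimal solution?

Optimal shipments:
  Utica–Store1: 61 × €5 = €305
  Utica–Store3: 58 × €7 = €406
  Joplin–Store3: 20 × €5 = €100
  Yuma–Store2: 5 × €9 = €45
  Yuma–Store3: 35 × €17 = €595
  Quincy–Store2: 38 × €7 = €266
  Quincy–Store4: 81 × €4 = €324
Total cost = €2041.
So Utica→Store3 carries 58 units.

58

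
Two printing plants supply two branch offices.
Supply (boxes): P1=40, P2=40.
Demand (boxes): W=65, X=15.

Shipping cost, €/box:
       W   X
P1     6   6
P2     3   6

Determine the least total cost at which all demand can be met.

An optimal shipping plan:
  P1→W: 25 × €6 = €150
  P1→X: 15 × €6 = €90
  P2→W: 40 × €3 = €120
Total = 150 + 90 + 120 = €360.
(Supply check: P1 ships 40; P2 ships 40.)

360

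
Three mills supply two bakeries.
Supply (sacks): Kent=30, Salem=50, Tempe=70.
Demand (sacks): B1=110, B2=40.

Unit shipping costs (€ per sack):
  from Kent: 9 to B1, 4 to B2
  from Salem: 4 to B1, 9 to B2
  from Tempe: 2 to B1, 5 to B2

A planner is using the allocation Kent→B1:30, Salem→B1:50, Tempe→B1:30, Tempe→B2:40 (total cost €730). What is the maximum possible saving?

Current plan cost = 30·9 + 50·4 + 30·2 + 40·5 = €730.
Optimal plan:
  Kent->B2: 30 sacks
  Salem->B1: 50 sacks
  Tempe->B1: 60 sacks
  Tempe->B2: 10 sacks
Optimal cost = €490.
Saving = 730 − 490 = €240.

240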